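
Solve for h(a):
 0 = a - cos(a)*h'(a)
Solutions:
 h(a) = C1 + Integral(a/cos(a), a)


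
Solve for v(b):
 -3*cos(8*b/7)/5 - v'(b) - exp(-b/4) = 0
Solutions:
 v(b) = C1 - 21*sin(8*b/7)/40 + 4*exp(-b/4)


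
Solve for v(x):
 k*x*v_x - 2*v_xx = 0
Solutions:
 v(x) = Piecewise((-sqrt(pi)*C1*erf(x*sqrt(-k)/2)/sqrt(-k) - C2, (k > 0) | (k < 0)), (-C1*x - C2, True))


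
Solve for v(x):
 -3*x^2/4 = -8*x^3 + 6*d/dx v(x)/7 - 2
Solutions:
 v(x) = C1 + 7*x^4/3 - 7*x^3/24 + 7*x/3


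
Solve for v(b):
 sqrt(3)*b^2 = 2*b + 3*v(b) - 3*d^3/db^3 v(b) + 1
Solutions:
 v(b) = C3*exp(b) + sqrt(3)*b^2/3 - 2*b/3 + (C1*sin(sqrt(3)*b/2) + C2*cos(sqrt(3)*b/2))*exp(-b/2) - 1/3


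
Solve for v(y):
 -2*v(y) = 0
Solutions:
 v(y) = 0


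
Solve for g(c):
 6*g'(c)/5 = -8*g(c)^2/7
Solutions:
 g(c) = 21/(C1 + 20*c)


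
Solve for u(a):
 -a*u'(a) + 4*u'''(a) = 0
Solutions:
 u(a) = C1 + Integral(C2*airyai(2^(1/3)*a/2) + C3*airybi(2^(1/3)*a/2), a)


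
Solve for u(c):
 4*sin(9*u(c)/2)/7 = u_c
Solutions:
 -4*c/7 + log(cos(9*u(c)/2) - 1)/9 - log(cos(9*u(c)/2) + 1)/9 = C1


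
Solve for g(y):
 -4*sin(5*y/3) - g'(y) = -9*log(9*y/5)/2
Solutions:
 g(y) = C1 + 9*y*log(y)/2 - 9*y*log(5)/2 - 9*y/2 + 9*y*log(3) + 12*cos(5*y/3)/5


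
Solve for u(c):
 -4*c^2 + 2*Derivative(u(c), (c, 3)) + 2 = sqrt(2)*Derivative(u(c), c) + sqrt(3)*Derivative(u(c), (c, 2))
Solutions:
 u(c) = C1 + C2*exp(c*(sqrt(3) + sqrt(3 + 8*sqrt(2)))/4) + C3*exp(c*(-sqrt(3 + 8*sqrt(2)) + sqrt(3))/4) - 2*sqrt(2)*c^3/3 + 2*sqrt(3)*c^2 - 8*c - 5*sqrt(2)*c


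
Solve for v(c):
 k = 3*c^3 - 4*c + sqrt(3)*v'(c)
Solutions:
 v(c) = C1 - sqrt(3)*c^4/4 + 2*sqrt(3)*c^2/3 + sqrt(3)*c*k/3


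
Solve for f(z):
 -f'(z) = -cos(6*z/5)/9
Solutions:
 f(z) = C1 + 5*sin(6*z/5)/54


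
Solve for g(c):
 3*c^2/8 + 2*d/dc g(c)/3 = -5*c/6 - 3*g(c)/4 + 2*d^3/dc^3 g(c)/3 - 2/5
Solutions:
 g(c) = C1*exp(-c*(8*18^(1/3)/(sqrt(5793) + 81)^(1/3) + 12^(1/3)*(sqrt(5793) + 81)^(1/3))/24)*sin(2^(1/3)*3^(1/6)*c*(-2^(1/3)*3^(2/3)*(sqrt(5793) + 81)^(1/3)/24 + (sqrt(5793) + 81)^(-1/3))) + C2*exp(-c*(8*18^(1/3)/(sqrt(5793) + 81)^(1/3) + 12^(1/3)*(sqrt(5793) + 81)^(1/3))/24)*cos(2^(1/3)*3^(1/6)*c*(-2^(1/3)*3^(2/3)*(sqrt(5793) + 81)^(1/3)/24 + (sqrt(5793) + 81)^(-1/3))) + C3*exp(c*(8*18^(1/3)/(sqrt(5793) + 81)^(1/3) + 12^(1/3)*(sqrt(5793) + 81)^(1/3))/12) - c^2/2 - 2*c/9 - 136/405


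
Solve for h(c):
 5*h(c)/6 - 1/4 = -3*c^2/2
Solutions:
 h(c) = 3/10 - 9*c^2/5


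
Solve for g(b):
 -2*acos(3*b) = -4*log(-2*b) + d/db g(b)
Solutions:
 g(b) = C1 + 4*b*log(-b) - 2*b*acos(3*b) - 4*b + 4*b*log(2) + 2*sqrt(1 - 9*b^2)/3


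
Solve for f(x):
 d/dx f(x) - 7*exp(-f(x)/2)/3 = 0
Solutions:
 f(x) = 2*log(C1 + 7*x/6)


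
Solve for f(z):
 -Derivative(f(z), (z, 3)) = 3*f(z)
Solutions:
 f(z) = C3*exp(-3^(1/3)*z) + (C1*sin(3^(5/6)*z/2) + C2*cos(3^(5/6)*z/2))*exp(3^(1/3)*z/2)


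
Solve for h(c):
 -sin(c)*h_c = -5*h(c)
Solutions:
 h(c) = C1*sqrt(cos(c) - 1)*(cos(c)^2 - 2*cos(c) + 1)/(sqrt(cos(c) + 1)*(cos(c)^2 + 2*cos(c) + 1))


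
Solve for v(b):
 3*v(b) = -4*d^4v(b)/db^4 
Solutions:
 v(b) = (C1*sin(3^(1/4)*b/2) + C2*cos(3^(1/4)*b/2))*exp(-3^(1/4)*b/2) + (C3*sin(3^(1/4)*b/2) + C4*cos(3^(1/4)*b/2))*exp(3^(1/4)*b/2)


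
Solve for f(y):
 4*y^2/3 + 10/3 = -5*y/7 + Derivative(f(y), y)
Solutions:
 f(y) = C1 + 4*y^3/9 + 5*y^2/14 + 10*y/3


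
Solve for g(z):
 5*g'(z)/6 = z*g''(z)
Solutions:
 g(z) = C1 + C2*z^(11/6)


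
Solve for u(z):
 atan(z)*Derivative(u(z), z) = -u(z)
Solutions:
 u(z) = C1*exp(-Integral(1/atan(z), z))


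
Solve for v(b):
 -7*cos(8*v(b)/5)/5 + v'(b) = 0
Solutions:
 -7*b/5 - 5*log(sin(8*v(b)/5) - 1)/16 + 5*log(sin(8*v(b)/5) + 1)/16 = C1


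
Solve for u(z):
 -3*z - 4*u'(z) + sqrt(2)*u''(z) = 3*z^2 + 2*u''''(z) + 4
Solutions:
 u(z) = C1 + C2*exp(3^(1/3)*z*(sqrt(2)*3^(1/3)/(sqrt(3)*sqrt(108 - sqrt(2))/2 + 9)^(1/3) + 2*(sqrt(3)*sqrt(108 - sqrt(2))/2 + 9)^(1/3))/12)*sin(z*(-3*sqrt(6)/(3*sqrt(3)*sqrt(108 - sqrt(2))/2 + 27)^(1/3) + 2*sqrt(3)*(3*sqrt(3)*sqrt(108 - sqrt(2))/2 + 27)^(1/3))/12) + C3*exp(3^(1/3)*z*(sqrt(2)*3^(1/3)/(sqrt(3)*sqrt(108 - sqrt(2))/2 + 9)^(1/3) + 2*(sqrt(3)*sqrt(108 - sqrt(2))/2 + 9)^(1/3))/12)*cos(z*(-3*sqrt(6)/(3*sqrt(3)*sqrt(108 - sqrt(2))/2 + 27)^(1/3) + 2*sqrt(3)*(3*sqrt(3)*sqrt(108 - sqrt(2))/2 + 27)^(1/3))/12) + C4*exp(-3^(1/3)*z*(sqrt(2)*3^(1/3)/(sqrt(3)*sqrt(108 - sqrt(2))/2 + 9)^(1/3) + 2*(sqrt(3)*sqrt(108 - sqrt(2))/2 + 9)^(1/3))/6) - z^3/4 - 3*z^2/8 - 3*sqrt(2)*z^2/16 - 19*z/16 - 3*sqrt(2)*z/16


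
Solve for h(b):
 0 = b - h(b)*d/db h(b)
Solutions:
 h(b) = -sqrt(C1 + b^2)
 h(b) = sqrt(C1 + b^2)


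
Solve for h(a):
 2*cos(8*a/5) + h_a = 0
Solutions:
 h(a) = C1 - 5*sin(8*a/5)/4


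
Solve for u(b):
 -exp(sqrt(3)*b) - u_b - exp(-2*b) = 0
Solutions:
 u(b) = C1 - sqrt(3)*exp(sqrt(3)*b)/3 + exp(-2*b)/2


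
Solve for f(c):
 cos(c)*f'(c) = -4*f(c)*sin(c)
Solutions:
 f(c) = C1*cos(c)^4


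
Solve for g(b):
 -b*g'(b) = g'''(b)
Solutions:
 g(b) = C1 + Integral(C2*airyai(-b) + C3*airybi(-b), b)


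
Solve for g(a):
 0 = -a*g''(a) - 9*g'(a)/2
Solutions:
 g(a) = C1 + C2/a^(7/2)


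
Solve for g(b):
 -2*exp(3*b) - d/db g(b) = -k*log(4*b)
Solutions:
 g(b) = C1 + b*k*log(b) + b*k*(-1 + 2*log(2)) - 2*exp(3*b)/3


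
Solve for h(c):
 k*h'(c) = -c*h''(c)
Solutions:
 h(c) = C1 + c^(1 - re(k))*(C2*sin(log(c)*Abs(im(k))) + C3*cos(log(c)*im(k)))


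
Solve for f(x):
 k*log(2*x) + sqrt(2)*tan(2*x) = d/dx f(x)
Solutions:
 f(x) = C1 + k*x*(log(x) - 1) + k*x*log(2) - sqrt(2)*log(cos(2*x))/2


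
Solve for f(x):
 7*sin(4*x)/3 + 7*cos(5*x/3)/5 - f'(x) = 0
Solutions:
 f(x) = C1 + 21*sin(5*x/3)/25 - 7*cos(4*x)/12


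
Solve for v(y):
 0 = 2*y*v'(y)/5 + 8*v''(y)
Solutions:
 v(y) = C1 + C2*erf(sqrt(10)*y/20)


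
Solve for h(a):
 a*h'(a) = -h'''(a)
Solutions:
 h(a) = C1 + Integral(C2*airyai(-a) + C3*airybi(-a), a)


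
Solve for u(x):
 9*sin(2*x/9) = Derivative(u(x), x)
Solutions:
 u(x) = C1 - 81*cos(2*x/9)/2


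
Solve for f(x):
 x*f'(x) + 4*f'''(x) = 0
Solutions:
 f(x) = C1 + Integral(C2*airyai(-2^(1/3)*x/2) + C3*airybi(-2^(1/3)*x/2), x)


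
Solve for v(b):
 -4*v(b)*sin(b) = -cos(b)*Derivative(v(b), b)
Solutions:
 v(b) = C1/cos(b)^4


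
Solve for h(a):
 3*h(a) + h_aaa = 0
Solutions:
 h(a) = C3*exp(-3^(1/3)*a) + (C1*sin(3^(5/6)*a/2) + C2*cos(3^(5/6)*a/2))*exp(3^(1/3)*a/2)


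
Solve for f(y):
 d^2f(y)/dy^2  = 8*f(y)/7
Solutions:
 f(y) = C1*exp(-2*sqrt(14)*y/7) + C2*exp(2*sqrt(14)*y/7)


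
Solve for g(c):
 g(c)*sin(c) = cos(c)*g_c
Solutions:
 g(c) = C1/cos(c)


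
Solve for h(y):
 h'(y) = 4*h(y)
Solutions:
 h(y) = C1*exp(4*y)


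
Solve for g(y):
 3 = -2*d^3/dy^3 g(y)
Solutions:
 g(y) = C1 + C2*y + C3*y^2 - y^3/4


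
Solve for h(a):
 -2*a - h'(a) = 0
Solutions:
 h(a) = C1 - a^2


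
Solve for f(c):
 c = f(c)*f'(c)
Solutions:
 f(c) = -sqrt(C1 + c^2)
 f(c) = sqrt(C1 + c^2)


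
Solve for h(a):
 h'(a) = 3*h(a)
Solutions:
 h(a) = C1*exp(3*a)


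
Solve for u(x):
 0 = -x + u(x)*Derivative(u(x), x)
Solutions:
 u(x) = -sqrt(C1 + x^2)
 u(x) = sqrt(C1 + x^2)


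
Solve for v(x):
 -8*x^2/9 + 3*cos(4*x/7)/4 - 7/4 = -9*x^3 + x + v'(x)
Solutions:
 v(x) = C1 + 9*x^4/4 - 8*x^3/27 - x^2/2 - 7*x/4 + 21*sin(4*x/7)/16


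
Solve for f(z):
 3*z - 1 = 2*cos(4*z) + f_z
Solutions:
 f(z) = C1 + 3*z^2/2 - z - sin(4*z)/2


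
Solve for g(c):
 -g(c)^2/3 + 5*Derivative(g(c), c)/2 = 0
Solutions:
 g(c) = -15/(C1 + 2*c)


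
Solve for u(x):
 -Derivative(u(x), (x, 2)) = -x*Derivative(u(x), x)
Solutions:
 u(x) = C1 + C2*erfi(sqrt(2)*x/2)


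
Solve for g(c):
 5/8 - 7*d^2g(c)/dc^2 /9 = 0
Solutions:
 g(c) = C1 + C2*c + 45*c^2/112


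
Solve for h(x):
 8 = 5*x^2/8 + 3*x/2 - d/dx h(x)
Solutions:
 h(x) = C1 + 5*x^3/24 + 3*x^2/4 - 8*x


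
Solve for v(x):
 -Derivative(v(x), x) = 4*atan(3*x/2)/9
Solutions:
 v(x) = C1 - 4*x*atan(3*x/2)/9 + 4*log(9*x^2 + 4)/27


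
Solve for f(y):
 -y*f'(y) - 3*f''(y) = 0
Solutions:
 f(y) = C1 + C2*erf(sqrt(6)*y/6)


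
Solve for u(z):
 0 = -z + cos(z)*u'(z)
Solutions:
 u(z) = C1 + Integral(z/cos(z), z)


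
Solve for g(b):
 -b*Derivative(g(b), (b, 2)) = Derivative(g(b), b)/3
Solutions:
 g(b) = C1 + C2*b^(2/3)


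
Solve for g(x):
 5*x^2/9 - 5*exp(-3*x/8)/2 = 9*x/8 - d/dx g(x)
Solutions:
 g(x) = C1 - 5*x^3/27 + 9*x^2/16 - 20*exp(-3*x/8)/3


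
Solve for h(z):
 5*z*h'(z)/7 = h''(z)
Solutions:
 h(z) = C1 + C2*erfi(sqrt(70)*z/14)


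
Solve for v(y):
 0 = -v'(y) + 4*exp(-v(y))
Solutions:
 v(y) = log(C1 + 4*y)


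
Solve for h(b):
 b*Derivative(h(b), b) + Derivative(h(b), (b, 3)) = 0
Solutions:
 h(b) = C1 + Integral(C2*airyai(-b) + C3*airybi(-b), b)


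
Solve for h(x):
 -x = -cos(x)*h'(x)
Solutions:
 h(x) = C1 + Integral(x/cos(x), x)


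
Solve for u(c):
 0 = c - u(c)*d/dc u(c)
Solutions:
 u(c) = -sqrt(C1 + c^2)
 u(c) = sqrt(C1 + c^2)


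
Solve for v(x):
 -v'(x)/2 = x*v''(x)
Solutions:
 v(x) = C1 + C2*sqrt(x)


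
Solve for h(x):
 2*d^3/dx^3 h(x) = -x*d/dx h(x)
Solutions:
 h(x) = C1 + Integral(C2*airyai(-2^(2/3)*x/2) + C3*airybi(-2^(2/3)*x/2), x)


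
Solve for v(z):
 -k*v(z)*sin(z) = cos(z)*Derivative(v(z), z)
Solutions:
 v(z) = C1*exp(k*log(cos(z)))


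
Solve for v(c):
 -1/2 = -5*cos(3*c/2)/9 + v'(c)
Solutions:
 v(c) = C1 - c/2 + 10*sin(3*c/2)/27


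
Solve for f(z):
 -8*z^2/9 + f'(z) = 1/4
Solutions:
 f(z) = C1 + 8*z^3/27 + z/4


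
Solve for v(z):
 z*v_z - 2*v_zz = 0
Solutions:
 v(z) = C1 + C2*erfi(z/2)


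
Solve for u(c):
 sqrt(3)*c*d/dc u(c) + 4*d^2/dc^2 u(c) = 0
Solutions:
 u(c) = C1 + C2*erf(sqrt(2)*3^(1/4)*c/4)


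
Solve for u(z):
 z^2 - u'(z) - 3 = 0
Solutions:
 u(z) = C1 + z^3/3 - 3*z


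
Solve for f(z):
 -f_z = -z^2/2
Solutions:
 f(z) = C1 + z^3/6


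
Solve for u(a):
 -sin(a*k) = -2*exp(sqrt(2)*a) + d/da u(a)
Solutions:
 u(a) = C1 + sqrt(2)*exp(sqrt(2)*a) + cos(a*k)/k


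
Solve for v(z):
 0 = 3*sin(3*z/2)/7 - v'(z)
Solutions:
 v(z) = C1 - 2*cos(3*z/2)/7


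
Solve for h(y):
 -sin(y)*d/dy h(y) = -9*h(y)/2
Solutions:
 h(y) = C1*(cos(y) - 1)^(1/4)*(cos(y)^2 - 2*cos(y) + 1)/((cos(y) + 1)^(1/4)*(cos(y)^2 + 2*cos(y) + 1))


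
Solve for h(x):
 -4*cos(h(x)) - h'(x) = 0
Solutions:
 h(x) = pi - asin((C1 + exp(8*x))/(C1 - exp(8*x)))
 h(x) = asin((C1 + exp(8*x))/(C1 - exp(8*x)))


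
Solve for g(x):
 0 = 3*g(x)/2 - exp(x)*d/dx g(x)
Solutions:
 g(x) = C1*exp(-3*exp(-x)/2)


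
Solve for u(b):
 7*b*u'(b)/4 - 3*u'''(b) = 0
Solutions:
 u(b) = C1 + Integral(C2*airyai(126^(1/3)*b/6) + C3*airybi(126^(1/3)*b/6), b)


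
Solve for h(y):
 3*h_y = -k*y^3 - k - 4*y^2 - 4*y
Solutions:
 h(y) = C1 - k*y^4/12 - k*y/3 - 4*y^3/9 - 2*y^2/3


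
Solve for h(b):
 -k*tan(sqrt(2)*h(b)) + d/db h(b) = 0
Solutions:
 h(b) = sqrt(2)*(pi - asin(C1*exp(sqrt(2)*b*k)))/2
 h(b) = sqrt(2)*asin(C1*exp(sqrt(2)*b*k))/2


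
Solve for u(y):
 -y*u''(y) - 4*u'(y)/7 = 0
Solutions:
 u(y) = C1 + C2*y^(3/7)


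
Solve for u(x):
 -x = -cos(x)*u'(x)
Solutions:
 u(x) = C1 + Integral(x/cos(x), x)


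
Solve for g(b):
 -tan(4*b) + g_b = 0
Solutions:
 g(b) = C1 - log(cos(4*b))/4


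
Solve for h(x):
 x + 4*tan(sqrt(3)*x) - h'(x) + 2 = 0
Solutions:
 h(x) = C1 + x^2/2 + 2*x - 4*sqrt(3)*log(cos(sqrt(3)*x))/3


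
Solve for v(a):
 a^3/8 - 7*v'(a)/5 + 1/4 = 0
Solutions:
 v(a) = C1 + 5*a^4/224 + 5*a/28


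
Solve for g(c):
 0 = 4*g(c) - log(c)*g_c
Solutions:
 g(c) = C1*exp(4*li(c))


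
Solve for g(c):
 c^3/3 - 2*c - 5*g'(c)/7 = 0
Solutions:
 g(c) = C1 + 7*c^4/60 - 7*c^2/5


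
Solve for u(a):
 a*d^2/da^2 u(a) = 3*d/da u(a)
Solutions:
 u(a) = C1 + C2*a^4


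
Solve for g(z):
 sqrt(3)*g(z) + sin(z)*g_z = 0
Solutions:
 g(z) = C1*(cos(z) + 1)^(sqrt(3)/2)/(cos(z) - 1)^(sqrt(3)/2)


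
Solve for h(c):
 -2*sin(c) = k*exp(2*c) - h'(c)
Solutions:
 h(c) = C1 + k*exp(2*c)/2 - 2*cos(c)


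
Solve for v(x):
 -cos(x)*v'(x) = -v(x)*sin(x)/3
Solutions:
 v(x) = C1/cos(x)^(1/3)


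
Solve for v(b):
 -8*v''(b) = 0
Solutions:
 v(b) = C1 + C2*b


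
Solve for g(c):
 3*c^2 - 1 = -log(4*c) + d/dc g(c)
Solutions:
 g(c) = C1 + c^3 + c*log(c) - 2*c + c*log(4)


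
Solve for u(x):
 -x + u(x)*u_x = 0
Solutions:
 u(x) = -sqrt(C1 + x^2)
 u(x) = sqrt(C1 + x^2)


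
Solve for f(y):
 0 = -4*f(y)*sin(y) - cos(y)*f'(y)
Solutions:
 f(y) = C1*cos(y)^4


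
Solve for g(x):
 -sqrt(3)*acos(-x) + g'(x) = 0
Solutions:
 g(x) = C1 + sqrt(3)*(x*acos(-x) + sqrt(1 - x^2))


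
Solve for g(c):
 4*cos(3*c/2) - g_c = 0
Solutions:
 g(c) = C1 + 8*sin(3*c/2)/3


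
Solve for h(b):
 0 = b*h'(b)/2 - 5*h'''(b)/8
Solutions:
 h(b) = C1 + Integral(C2*airyai(10^(2/3)*b/5) + C3*airybi(10^(2/3)*b/5), b)


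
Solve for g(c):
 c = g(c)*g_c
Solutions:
 g(c) = -sqrt(C1 + c^2)
 g(c) = sqrt(C1 + c^2)


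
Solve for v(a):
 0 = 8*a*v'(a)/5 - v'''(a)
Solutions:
 v(a) = C1 + Integral(C2*airyai(2*5^(2/3)*a/5) + C3*airybi(2*5^(2/3)*a/5), a)


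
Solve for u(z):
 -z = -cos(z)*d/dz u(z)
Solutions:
 u(z) = C1 + Integral(z/cos(z), z)


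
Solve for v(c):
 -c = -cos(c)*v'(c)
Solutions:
 v(c) = C1 + Integral(c/cos(c), c)


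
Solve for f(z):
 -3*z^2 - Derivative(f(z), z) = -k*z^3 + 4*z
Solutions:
 f(z) = C1 + k*z^4/4 - z^3 - 2*z^2


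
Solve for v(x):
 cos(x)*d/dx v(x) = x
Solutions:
 v(x) = C1 + Integral(x/cos(x), x)


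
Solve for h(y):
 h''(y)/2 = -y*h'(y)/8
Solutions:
 h(y) = C1 + C2*erf(sqrt(2)*y/4)


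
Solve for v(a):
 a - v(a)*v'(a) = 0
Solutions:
 v(a) = -sqrt(C1 + a^2)
 v(a) = sqrt(C1 + a^2)


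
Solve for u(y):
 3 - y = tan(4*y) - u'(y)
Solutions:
 u(y) = C1 + y^2/2 - 3*y - log(cos(4*y))/4


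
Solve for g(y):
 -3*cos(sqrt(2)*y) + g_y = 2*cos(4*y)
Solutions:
 g(y) = C1 + sin(4*y)/2 + 3*sqrt(2)*sin(sqrt(2)*y)/2


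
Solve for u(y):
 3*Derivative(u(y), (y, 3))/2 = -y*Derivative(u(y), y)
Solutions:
 u(y) = C1 + Integral(C2*airyai(-2^(1/3)*3^(2/3)*y/3) + C3*airybi(-2^(1/3)*3^(2/3)*y/3), y)


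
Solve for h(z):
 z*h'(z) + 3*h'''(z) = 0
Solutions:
 h(z) = C1 + Integral(C2*airyai(-3^(2/3)*z/3) + C3*airybi(-3^(2/3)*z/3), z)


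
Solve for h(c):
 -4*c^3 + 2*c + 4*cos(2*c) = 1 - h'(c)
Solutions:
 h(c) = C1 + c^4 - c^2 + c - 2*sin(2*c)


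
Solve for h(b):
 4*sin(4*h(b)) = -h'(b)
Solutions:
 h(b) = -acos((-C1 - exp(32*b))/(C1 - exp(32*b)))/4 + pi/2
 h(b) = acos((-C1 - exp(32*b))/(C1 - exp(32*b)))/4


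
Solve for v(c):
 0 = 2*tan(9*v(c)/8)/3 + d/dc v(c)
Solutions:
 v(c) = -8*asin(C1*exp(-3*c/4))/9 + 8*pi/9
 v(c) = 8*asin(C1*exp(-3*c/4))/9


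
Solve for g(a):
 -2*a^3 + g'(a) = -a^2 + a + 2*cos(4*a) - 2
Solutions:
 g(a) = C1 + a^4/2 - a^3/3 + a^2/2 - 2*a + sin(4*a)/2


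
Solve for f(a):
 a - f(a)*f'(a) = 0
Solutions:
 f(a) = -sqrt(C1 + a^2)
 f(a) = sqrt(C1 + a^2)


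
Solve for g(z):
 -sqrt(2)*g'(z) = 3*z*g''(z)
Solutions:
 g(z) = C1 + C2*z^(1 - sqrt(2)/3)


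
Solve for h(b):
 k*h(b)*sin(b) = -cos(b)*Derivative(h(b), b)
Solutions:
 h(b) = C1*exp(k*log(cos(b)))


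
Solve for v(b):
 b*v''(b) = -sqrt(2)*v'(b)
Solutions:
 v(b) = C1 + C2*b^(1 - sqrt(2))


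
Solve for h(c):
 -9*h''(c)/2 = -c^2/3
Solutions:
 h(c) = C1 + C2*c + c^4/162


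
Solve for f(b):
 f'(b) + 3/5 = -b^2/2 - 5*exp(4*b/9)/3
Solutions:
 f(b) = C1 - b^3/6 - 3*b/5 - 15*exp(4*b/9)/4


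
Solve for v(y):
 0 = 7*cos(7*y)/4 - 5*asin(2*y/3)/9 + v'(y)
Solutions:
 v(y) = C1 + 5*y*asin(2*y/3)/9 + 5*sqrt(9 - 4*y^2)/18 - sin(7*y)/4


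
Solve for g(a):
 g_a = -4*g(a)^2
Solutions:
 g(a) = 1/(C1 + 4*a)


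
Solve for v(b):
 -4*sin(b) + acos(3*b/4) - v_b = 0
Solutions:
 v(b) = C1 + b*acos(3*b/4) - sqrt(16 - 9*b^2)/3 + 4*cos(b)


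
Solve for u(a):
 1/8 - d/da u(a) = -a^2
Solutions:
 u(a) = C1 + a^3/3 + a/8


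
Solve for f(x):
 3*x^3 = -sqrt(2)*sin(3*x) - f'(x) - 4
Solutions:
 f(x) = C1 - 3*x^4/4 - 4*x + sqrt(2)*cos(3*x)/3


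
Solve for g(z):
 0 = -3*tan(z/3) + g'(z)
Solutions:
 g(z) = C1 - 9*log(cos(z/3))


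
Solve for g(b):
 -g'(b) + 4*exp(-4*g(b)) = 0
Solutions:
 g(b) = log(-I*(C1 + 16*b)^(1/4))
 g(b) = log(I*(C1 + 16*b)^(1/4))
 g(b) = log(-(C1 + 16*b)^(1/4))
 g(b) = log(C1 + 16*b)/4


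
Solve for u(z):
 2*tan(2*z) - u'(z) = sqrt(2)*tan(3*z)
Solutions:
 u(z) = C1 - log(cos(2*z)) + sqrt(2)*log(cos(3*z))/3


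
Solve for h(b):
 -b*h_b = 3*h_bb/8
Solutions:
 h(b) = C1 + C2*erf(2*sqrt(3)*b/3)


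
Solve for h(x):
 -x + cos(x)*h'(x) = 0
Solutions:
 h(x) = C1 + Integral(x/cos(x), x)


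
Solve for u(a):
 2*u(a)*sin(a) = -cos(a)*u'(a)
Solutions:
 u(a) = C1*cos(a)^2


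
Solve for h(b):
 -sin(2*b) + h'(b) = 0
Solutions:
 h(b) = C1 - cos(2*b)/2


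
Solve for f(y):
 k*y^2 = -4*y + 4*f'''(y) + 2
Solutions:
 f(y) = C1 + C2*y + C3*y^2 + k*y^5/240 + y^4/24 - y^3/12


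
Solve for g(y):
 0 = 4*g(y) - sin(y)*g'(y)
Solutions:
 g(y) = C1*(cos(y)^2 - 2*cos(y) + 1)/(cos(y)^2 + 2*cos(y) + 1)


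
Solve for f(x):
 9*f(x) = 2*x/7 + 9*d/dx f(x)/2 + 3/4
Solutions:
 f(x) = C1*exp(2*x) + 2*x/63 + 25/252


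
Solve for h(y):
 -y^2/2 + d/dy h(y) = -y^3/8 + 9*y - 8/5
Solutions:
 h(y) = C1 - y^4/32 + y^3/6 + 9*y^2/2 - 8*y/5


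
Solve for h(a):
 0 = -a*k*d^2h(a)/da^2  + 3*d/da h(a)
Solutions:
 h(a) = C1 + a^(((re(k) + 3)*re(k) + im(k)^2)/(re(k)^2 + im(k)^2))*(C2*sin(3*log(a)*Abs(im(k))/(re(k)^2 + im(k)^2)) + C3*cos(3*log(a)*im(k)/(re(k)^2 + im(k)^2)))


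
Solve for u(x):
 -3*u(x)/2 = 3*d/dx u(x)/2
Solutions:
 u(x) = C1*exp(-x)


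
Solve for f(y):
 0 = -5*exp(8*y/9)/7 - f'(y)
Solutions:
 f(y) = C1 - 45*exp(8*y/9)/56


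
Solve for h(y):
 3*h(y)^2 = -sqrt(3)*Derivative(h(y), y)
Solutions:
 h(y) = 1/(C1 + sqrt(3)*y)


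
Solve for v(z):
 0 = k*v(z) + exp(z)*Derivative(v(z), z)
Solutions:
 v(z) = C1*exp(k*exp(-z))


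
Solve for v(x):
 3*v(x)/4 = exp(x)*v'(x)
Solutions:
 v(x) = C1*exp(-3*exp(-x)/4)


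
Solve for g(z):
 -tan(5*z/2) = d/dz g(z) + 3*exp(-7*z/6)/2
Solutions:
 g(z) = C1 - log(tan(5*z/2)^2 + 1)/5 + 9*exp(-7*z/6)/7


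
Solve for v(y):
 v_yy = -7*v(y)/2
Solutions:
 v(y) = C1*sin(sqrt(14)*y/2) + C2*cos(sqrt(14)*y/2)


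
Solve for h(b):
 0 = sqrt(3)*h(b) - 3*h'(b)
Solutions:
 h(b) = C1*exp(sqrt(3)*b/3)


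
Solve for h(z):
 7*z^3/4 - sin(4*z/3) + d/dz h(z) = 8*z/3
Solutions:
 h(z) = C1 - 7*z^4/16 + 4*z^2/3 - 3*cos(4*z/3)/4


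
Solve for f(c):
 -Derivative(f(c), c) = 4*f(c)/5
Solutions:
 f(c) = C1*exp(-4*c/5)


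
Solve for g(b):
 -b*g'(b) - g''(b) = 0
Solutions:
 g(b) = C1 + C2*erf(sqrt(2)*b/2)


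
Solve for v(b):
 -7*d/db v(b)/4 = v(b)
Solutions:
 v(b) = C1*exp(-4*b/7)


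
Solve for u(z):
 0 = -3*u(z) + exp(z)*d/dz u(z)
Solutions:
 u(z) = C1*exp(-3*exp(-z))


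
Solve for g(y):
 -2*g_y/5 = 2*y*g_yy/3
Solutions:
 g(y) = C1 + C2*y^(2/5)


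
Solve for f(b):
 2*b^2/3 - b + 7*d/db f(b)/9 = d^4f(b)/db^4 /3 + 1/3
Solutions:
 f(b) = C1 + C4*exp(3^(2/3)*7^(1/3)*b/3) - 2*b^3/7 + 9*b^2/14 + 3*b/7 + (C2*sin(3^(1/6)*7^(1/3)*b/2) + C3*cos(3^(1/6)*7^(1/3)*b/2))*exp(-3^(2/3)*7^(1/3)*b/6)


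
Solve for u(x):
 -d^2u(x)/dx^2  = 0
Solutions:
 u(x) = C1 + C2*x


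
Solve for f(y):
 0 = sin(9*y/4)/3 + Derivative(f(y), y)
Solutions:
 f(y) = C1 + 4*cos(9*y/4)/27


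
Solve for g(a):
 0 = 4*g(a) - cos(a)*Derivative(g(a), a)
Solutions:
 g(a) = C1*(sin(a)^2 + 2*sin(a) + 1)/(sin(a)^2 - 2*sin(a) + 1)


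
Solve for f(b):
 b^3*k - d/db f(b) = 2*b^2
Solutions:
 f(b) = C1 + b^4*k/4 - 2*b^3/3


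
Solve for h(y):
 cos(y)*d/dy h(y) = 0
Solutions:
 h(y) = C1


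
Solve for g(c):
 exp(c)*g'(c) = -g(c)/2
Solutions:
 g(c) = C1*exp(exp(-c)/2)


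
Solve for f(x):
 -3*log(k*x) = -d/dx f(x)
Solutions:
 f(x) = C1 + 3*x*log(k*x) - 3*x


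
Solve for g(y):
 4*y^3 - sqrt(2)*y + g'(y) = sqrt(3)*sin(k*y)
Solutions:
 g(y) = C1 - y^4 + sqrt(2)*y^2/2 - sqrt(3)*cos(k*y)/k


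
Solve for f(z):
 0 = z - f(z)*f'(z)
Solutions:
 f(z) = -sqrt(C1 + z^2)
 f(z) = sqrt(C1 + z^2)


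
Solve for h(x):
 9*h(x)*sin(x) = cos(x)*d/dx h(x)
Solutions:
 h(x) = C1/cos(x)^9


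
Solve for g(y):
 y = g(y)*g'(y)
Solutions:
 g(y) = -sqrt(C1 + y^2)
 g(y) = sqrt(C1 + y^2)


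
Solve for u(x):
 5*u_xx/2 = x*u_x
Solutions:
 u(x) = C1 + C2*erfi(sqrt(5)*x/5)


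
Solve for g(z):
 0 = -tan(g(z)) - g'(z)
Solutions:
 g(z) = pi - asin(C1*exp(-z))
 g(z) = asin(C1*exp(-z))


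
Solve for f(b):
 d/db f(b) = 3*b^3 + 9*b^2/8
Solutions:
 f(b) = C1 + 3*b^4/4 + 3*b^3/8


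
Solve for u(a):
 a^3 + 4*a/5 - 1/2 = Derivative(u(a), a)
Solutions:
 u(a) = C1 + a^4/4 + 2*a^2/5 - a/2


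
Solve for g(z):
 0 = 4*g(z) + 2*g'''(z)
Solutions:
 g(z) = C3*exp(-2^(1/3)*z) + (C1*sin(2^(1/3)*sqrt(3)*z/2) + C2*cos(2^(1/3)*sqrt(3)*z/2))*exp(2^(1/3)*z/2)


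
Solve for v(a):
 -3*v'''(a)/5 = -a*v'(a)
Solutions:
 v(a) = C1 + Integral(C2*airyai(3^(2/3)*5^(1/3)*a/3) + C3*airybi(3^(2/3)*5^(1/3)*a/3), a)


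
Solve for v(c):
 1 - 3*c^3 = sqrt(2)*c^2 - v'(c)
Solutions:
 v(c) = C1 + 3*c^4/4 + sqrt(2)*c^3/3 - c


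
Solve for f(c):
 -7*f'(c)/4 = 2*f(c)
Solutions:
 f(c) = C1*exp(-8*c/7)


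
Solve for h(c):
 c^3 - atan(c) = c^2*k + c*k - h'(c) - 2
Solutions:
 h(c) = C1 - c^4/4 + c^3*k/3 + c^2*k/2 + c*atan(c) - 2*c - log(c^2 + 1)/2


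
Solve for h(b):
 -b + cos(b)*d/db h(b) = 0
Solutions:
 h(b) = C1 + Integral(b/cos(b), b)


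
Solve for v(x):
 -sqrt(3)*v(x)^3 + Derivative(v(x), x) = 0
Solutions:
 v(x) = -sqrt(2)*sqrt(-1/(C1 + sqrt(3)*x))/2
 v(x) = sqrt(2)*sqrt(-1/(C1 + sqrt(3)*x))/2


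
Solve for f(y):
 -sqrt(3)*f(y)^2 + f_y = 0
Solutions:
 f(y) = -1/(C1 + sqrt(3)*y)


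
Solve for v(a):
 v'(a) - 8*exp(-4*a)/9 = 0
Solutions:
 v(a) = C1 - 2*exp(-4*a)/9


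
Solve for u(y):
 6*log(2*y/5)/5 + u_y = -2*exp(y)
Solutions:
 u(y) = C1 - 6*y*log(y)/5 + 6*y*(-log(2) + 1 + log(5))/5 - 2*exp(y)


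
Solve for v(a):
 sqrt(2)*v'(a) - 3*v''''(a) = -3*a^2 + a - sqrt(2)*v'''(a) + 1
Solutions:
 v(a) = C1 + C2*exp(a*(-2^(2/3)*(9*sqrt(1506) + 247*sqrt(2))^(1/3) - 4*2^(1/3)/(9*sqrt(1506) + 247*sqrt(2))^(1/3) + 4*sqrt(2))/36)*sin(2^(1/3)*sqrt(3)*a*(-2^(1/3)*(9*sqrt(1506) + 247*sqrt(2))^(1/3) + 4/(9*sqrt(1506) + 247*sqrt(2))^(1/3))/36) + C3*exp(a*(-2^(2/3)*(9*sqrt(1506) + 247*sqrt(2))^(1/3) - 4*2^(1/3)/(9*sqrt(1506) + 247*sqrt(2))^(1/3) + 4*sqrt(2))/36)*cos(2^(1/3)*sqrt(3)*a*(-2^(1/3)*(9*sqrt(1506) + 247*sqrt(2))^(1/3) + 4/(9*sqrt(1506) + 247*sqrt(2))^(1/3))/36) + C4*exp(a*(4*2^(1/3)/(9*sqrt(1506) + 247*sqrt(2))^(1/3) + 2*sqrt(2) + 2^(2/3)*(9*sqrt(1506) + 247*sqrt(2))^(1/3))/18) - sqrt(2)*a^3/2 + sqrt(2)*a^2/4 + 7*sqrt(2)*a/2


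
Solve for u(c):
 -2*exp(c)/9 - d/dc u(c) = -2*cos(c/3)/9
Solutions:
 u(c) = C1 - 2*exp(c)/9 + 2*sin(c/3)/3


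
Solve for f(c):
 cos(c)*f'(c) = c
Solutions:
 f(c) = C1 + Integral(c/cos(c), c)


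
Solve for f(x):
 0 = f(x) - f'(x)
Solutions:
 f(x) = C1*exp(x)


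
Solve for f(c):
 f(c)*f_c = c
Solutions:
 f(c) = -sqrt(C1 + c^2)
 f(c) = sqrt(C1 + c^2)


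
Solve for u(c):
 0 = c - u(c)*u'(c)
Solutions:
 u(c) = -sqrt(C1 + c^2)
 u(c) = sqrt(C1 + c^2)


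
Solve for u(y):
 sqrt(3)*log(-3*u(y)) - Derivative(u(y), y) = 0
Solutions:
 -sqrt(3)*Integral(1/(log(-_y) + log(3)), (_y, u(y)))/3 = C1 - y


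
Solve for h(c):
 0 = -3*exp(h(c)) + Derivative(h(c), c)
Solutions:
 h(c) = log(-1/(C1 + 3*c))


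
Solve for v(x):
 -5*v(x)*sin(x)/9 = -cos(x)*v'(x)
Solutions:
 v(x) = C1/cos(x)^(5/9)


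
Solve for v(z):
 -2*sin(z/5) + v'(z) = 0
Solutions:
 v(z) = C1 - 10*cos(z/5)


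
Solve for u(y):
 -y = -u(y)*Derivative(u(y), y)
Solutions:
 u(y) = -sqrt(C1 + y^2)
 u(y) = sqrt(C1 + y^2)


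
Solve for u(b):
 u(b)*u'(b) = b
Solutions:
 u(b) = -sqrt(C1 + b^2)
 u(b) = sqrt(C1 + b^2)


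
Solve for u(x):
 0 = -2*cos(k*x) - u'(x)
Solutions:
 u(x) = C1 - 2*sin(k*x)/k


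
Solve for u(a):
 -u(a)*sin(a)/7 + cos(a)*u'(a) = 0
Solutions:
 u(a) = C1/cos(a)^(1/7)


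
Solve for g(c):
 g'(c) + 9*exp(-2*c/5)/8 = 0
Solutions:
 g(c) = C1 + 45*exp(-2*c/5)/16


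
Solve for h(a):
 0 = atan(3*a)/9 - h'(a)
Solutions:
 h(a) = C1 + a*atan(3*a)/9 - log(9*a^2 + 1)/54


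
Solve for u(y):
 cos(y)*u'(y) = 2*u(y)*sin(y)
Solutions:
 u(y) = C1/cos(y)^2


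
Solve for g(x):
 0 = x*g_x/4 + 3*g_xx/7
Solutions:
 g(x) = C1 + C2*erf(sqrt(42)*x/12)


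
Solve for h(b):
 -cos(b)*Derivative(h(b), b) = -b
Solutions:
 h(b) = C1 + Integral(b/cos(b), b)


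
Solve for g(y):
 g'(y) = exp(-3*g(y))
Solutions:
 g(y) = log(C1 + 3*y)/3
 g(y) = log((-3^(1/3) - 3^(5/6)*I)*(C1 + y)^(1/3)/2)
 g(y) = log((-3^(1/3) + 3^(5/6)*I)*(C1 + y)^(1/3)/2)


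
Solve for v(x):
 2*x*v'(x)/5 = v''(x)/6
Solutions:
 v(x) = C1 + C2*erfi(sqrt(30)*x/5)


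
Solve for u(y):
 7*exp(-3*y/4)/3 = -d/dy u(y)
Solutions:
 u(y) = C1 + 28*exp(-3*y/4)/9


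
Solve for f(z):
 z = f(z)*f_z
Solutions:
 f(z) = -sqrt(C1 + z^2)
 f(z) = sqrt(C1 + z^2)


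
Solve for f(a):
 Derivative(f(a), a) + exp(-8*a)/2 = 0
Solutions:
 f(a) = C1 + exp(-8*a)/16


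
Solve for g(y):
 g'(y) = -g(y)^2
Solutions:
 g(y) = 1/(C1 + y)


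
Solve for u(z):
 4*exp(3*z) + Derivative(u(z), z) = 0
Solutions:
 u(z) = C1 - 4*exp(3*z)/3


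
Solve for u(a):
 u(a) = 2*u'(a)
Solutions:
 u(a) = C1*exp(a/2)


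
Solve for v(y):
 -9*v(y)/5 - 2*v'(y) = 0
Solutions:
 v(y) = C1*exp(-9*y/10)


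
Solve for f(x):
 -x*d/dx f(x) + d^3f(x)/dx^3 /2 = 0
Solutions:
 f(x) = C1 + Integral(C2*airyai(2^(1/3)*x) + C3*airybi(2^(1/3)*x), x)


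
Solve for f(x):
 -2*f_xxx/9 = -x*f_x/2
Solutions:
 f(x) = C1 + Integral(C2*airyai(2^(1/3)*3^(2/3)*x/2) + C3*airybi(2^(1/3)*3^(2/3)*x/2), x)


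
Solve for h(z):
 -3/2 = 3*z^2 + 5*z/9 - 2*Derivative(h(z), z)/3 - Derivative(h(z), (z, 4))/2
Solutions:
 h(z) = C1 + C4*exp(-6^(2/3)*z/3) + 3*z^3/2 + 5*z^2/12 + 9*z/4 + (C2*sin(2^(2/3)*3^(1/6)*z/2) + C3*cos(2^(2/3)*3^(1/6)*z/2))*exp(6^(2/3)*z/6)


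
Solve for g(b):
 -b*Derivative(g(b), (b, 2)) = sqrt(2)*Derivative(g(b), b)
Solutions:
 g(b) = C1 + C2*b^(1 - sqrt(2))


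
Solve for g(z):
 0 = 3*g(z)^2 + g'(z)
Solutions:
 g(z) = 1/(C1 + 3*z)


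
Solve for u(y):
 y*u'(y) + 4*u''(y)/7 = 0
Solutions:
 u(y) = C1 + C2*erf(sqrt(14)*y/4)


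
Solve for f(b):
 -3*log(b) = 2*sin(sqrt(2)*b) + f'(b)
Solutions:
 f(b) = C1 - 3*b*log(b) + 3*b + sqrt(2)*cos(sqrt(2)*b)


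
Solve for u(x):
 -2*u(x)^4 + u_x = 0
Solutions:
 u(x) = (-1/(C1 + 6*x))^(1/3)
 u(x) = (-1/(C1 + 2*x))^(1/3)*(-3^(2/3) - 3*3^(1/6)*I)/6
 u(x) = (-1/(C1 + 2*x))^(1/3)*(-3^(2/3) + 3*3^(1/6)*I)/6


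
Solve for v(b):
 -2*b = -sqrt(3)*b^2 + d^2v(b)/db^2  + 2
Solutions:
 v(b) = C1 + C2*b + sqrt(3)*b^4/12 - b^3/3 - b^2


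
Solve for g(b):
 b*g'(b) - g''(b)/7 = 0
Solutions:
 g(b) = C1 + C2*erfi(sqrt(14)*b/2)


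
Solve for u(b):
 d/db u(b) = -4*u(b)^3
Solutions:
 u(b) = -sqrt(2)*sqrt(-1/(C1 - 4*b))/2
 u(b) = sqrt(2)*sqrt(-1/(C1 - 4*b))/2


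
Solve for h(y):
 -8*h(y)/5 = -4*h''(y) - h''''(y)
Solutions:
 h(y) = C1*exp(-y*sqrt(-2 + 2*sqrt(35)/5)) + C2*exp(y*sqrt(-2 + 2*sqrt(35)/5)) + C3*sin(y*sqrt(2 + 2*sqrt(35)/5)) + C4*cos(y*sqrt(2 + 2*sqrt(35)/5))


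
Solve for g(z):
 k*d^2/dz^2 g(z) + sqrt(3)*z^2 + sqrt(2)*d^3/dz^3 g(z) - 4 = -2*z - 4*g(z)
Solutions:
 g(z) = C1*exp(-z*(2^(5/6)*k^2/(2*(k^3/4 + sqrt(-k^6 + (k^3 + 108)^2)/4 + 27)^(1/3)) + sqrt(2)*k + 2*2^(1/6)*(k^3/4 + sqrt(-k^6 + (k^3 + 108)^2)/4 + 27)^(1/3))/6) + C2*exp(z*(-2^(5/6)*k^2/((-1 + sqrt(3)*I)*(k^3/4 + sqrt(-k^6 + (k^3 + 108)^2)/4 + 27)^(1/3)) - sqrt(2)*k + 2^(1/6)*(k^3/4 + sqrt(-k^6 + (k^3 + 108)^2)/4 + 27)^(1/3) - 2^(1/6)*sqrt(3)*I*(k^3/4 + sqrt(-k^6 + (k^3 + 108)^2)/4 + 27)^(1/3))/6) + C3*exp(z*(2^(5/6)*k^2/((1 + sqrt(3)*I)*(k^3/4 + sqrt(-k^6 + (k^3 + 108)^2)/4 + 27)^(1/3)) - sqrt(2)*k + 2^(1/6)*(k^3/4 + sqrt(-k^6 + (k^3 + 108)^2)/4 + 27)^(1/3) + 2^(1/6)*sqrt(3)*I*(k^3/4 + sqrt(-k^6 + (k^3 + 108)^2)/4 + 27)^(1/3))/6) + sqrt(3)*k/8 - sqrt(3)*z^2/4 - z/2 + 1


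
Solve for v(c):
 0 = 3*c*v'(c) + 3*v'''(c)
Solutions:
 v(c) = C1 + Integral(C2*airyai(-c) + C3*airybi(-c), c)


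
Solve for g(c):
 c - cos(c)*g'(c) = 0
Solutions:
 g(c) = C1 + Integral(c/cos(c), c)


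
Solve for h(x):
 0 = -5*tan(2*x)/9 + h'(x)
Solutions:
 h(x) = C1 - 5*log(cos(2*x))/18


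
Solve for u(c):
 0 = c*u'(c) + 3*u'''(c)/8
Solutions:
 u(c) = C1 + Integral(C2*airyai(-2*3^(2/3)*c/3) + C3*airybi(-2*3^(2/3)*c/3), c)


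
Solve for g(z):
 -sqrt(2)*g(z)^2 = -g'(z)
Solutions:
 g(z) = -1/(C1 + sqrt(2)*z)


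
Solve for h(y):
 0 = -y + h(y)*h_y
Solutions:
 h(y) = -sqrt(C1 + y^2)
 h(y) = sqrt(C1 + y^2)


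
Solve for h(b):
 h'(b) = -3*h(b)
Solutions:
 h(b) = C1*exp(-3*b)


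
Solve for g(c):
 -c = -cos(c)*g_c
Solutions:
 g(c) = C1 + Integral(c/cos(c), c)


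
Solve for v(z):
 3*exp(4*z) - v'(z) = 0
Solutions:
 v(z) = C1 + 3*exp(4*z)/4


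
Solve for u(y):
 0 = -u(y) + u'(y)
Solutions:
 u(y) = C1*exp(y)


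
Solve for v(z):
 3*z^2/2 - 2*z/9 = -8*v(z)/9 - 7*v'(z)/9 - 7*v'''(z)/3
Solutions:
 v(z) = C1*exp(7^(1/3)*z*(-7/(36 + sqrt(1345))^(1/3) + 7^(1/3)*(36 + sqrt(1345))^(1/3))/42)*sin(sqrt(3)*7^(1/3)*z*(7/(36 + sqrt(1345))^(1/3) + 7^(1/3)*(36 + sqrt(1345))^(1/3))/42) + C2*exp(7^(1/3)*z*(-7/(36 + sqrt(1345))^(1/3) + 7^(1/3)*(36 + sqrt(1345))^(1/3))/42)*cos(sqrt(3)*7^(1/3)*z*(7/(36 + sqrt(1345))^(1/3) + 7^(1/3)*(36 + sqrt(1345))^(1/3))/42) + C3*exp(-7^(1/3)*z*(-7/(36 + sqrt(1345))^(1/3) + 7^(1/3)*(36 + sqrt(1345))^(1/3))/21) - 27*z^2/16 + 205*z/64 - 1435/512


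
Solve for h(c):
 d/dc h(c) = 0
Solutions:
 h(c) = C1


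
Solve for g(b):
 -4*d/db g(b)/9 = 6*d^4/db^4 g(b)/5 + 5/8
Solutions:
 g(b) = C1 + C4*exp(-10^(1/3)*b/3) - 45*b/32 + (C2*sin(10^(1/3)*sqrt(3)*b/6) + C3*cos(10^(1/3)*sqrt(3)*b/6))*exp(10^(1/3)*b/6)


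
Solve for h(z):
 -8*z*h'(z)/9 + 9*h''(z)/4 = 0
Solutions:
 h(z) = C1 + C2*erfi(4*z/9)


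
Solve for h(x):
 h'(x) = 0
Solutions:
 h(x) = C1


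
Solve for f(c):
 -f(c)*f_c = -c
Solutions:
 f(c) = -sqrt(C1 + c^2)
 f(c) = sqrt(C1 + c^2)


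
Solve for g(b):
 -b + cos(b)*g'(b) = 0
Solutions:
 g(b) = C1 + Integral(b/cos(b), b)


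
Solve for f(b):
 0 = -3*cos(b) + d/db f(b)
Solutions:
 f(b) = C1 + 3*sin(b)


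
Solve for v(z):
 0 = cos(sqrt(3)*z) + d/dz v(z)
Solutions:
 v(z) = C1 - sqrt(3)*sin(sqrt(3)*z)/3


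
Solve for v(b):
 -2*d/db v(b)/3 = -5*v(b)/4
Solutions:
 v(b) = C1*exp(15*b/8)


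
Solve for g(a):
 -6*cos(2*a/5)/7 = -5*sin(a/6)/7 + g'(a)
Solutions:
 g(a) = C1 - 15*sin(2*a/5)/7 - 30*cos(a/6)/7


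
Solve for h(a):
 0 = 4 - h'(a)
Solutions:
 h(a) = C1 + 4*a


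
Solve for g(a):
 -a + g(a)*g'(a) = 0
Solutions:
 g(a) = -sqrt(C1 + a^2)
 g(a) = sqrt(C1 + a^2)


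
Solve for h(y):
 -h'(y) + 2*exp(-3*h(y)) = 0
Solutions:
 h(y) = log(C1 + 6*y)/3
 h(y) = log((-3^(1/3) - 3^(5/6)*I)*(C1 + 2*y)^(1/3)/2)
 h(y) = log((-3^(1/3) + 3^(5/6)*I)*(C1 + 2*y)^(1/3)/2)


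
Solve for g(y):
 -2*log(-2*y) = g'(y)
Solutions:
 g(y) = C1 - 2*y*log(-y) + 2*y*(1 - log(2))


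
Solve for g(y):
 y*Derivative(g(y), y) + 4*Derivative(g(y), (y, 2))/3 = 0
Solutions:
 g(y) = C1 + C2*erf(sqrt(6)*y/4)


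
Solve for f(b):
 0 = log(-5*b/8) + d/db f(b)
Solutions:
 f(b) = C1 - b*log(-b) + b*(-log(5) + 1 + 3*log(2))


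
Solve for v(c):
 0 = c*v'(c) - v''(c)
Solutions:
 v(c) = C1 + C2*erfi(sqrt(2)*c/2)


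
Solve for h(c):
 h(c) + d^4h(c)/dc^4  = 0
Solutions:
 h(c) = (C1*sin(sqrt(2)*c/2) + C2*cos(sqrt(2)*c/2))*exp(-sqrt(2)*c/2) + (C3*sin(sqrt(2)*c/2) + C4*cos(sqrt(2)*c/2))*exp(sqrt(2)*c/2)


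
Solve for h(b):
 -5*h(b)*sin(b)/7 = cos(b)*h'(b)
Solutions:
 h(b) = C1*cos(b)^(5/7)


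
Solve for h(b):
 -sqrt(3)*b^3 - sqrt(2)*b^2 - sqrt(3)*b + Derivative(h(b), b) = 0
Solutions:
 h(b) = C1 + sqrt(3)*b^4/4 + sqrt(2)*b^3/3 + sqrt(3)*b^2/2


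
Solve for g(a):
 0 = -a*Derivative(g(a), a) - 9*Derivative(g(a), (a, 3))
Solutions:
 g(a) = C1 + Integral(C2*airyai(-3^(1/3)*a/3) + C3*airybi(-3^(1/3)*a/3), a)


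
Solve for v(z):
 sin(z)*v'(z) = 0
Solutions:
 v(z) = C1


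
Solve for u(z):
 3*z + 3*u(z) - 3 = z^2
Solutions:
 u(z) = z^2/3 - z + 1


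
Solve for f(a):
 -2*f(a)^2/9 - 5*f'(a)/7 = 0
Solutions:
 f(a) = 45/(C1 + 14*a)


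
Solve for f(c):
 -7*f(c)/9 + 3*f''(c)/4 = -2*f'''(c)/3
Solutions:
 f(c) = C1*exp(-c*(27*3^(1/3)/(16*sqrt(2569) + 815)^(1/3) + 18 + 3^(2/3)*(16*sqrt(2569) + 815)^(1/3))/48)*sin(3^(1/6)*c*(-(16*sqrt(2569) + 815)^(1/3) + 9*3^(2/3)/(16*sqrt(2569) + 815)^(1/3))/16) + C2*exp(-c*(27*3^(1/3)/(16*sqrt(2569) + 815)^(1/3) + 18 + 3^(2/3)*(16*sqrt(2569) + 815)^(1/3))/48)*cos(3^(1/6)*c*(-(16*sqrt(2569) + 815)^(1/3) + 9*3^(2/3)/(16*sqrt(2569) + 815)^(1/3))/16) + C3*exp(c*(-9 + 27*3^(1/3)/(16*sqrt(2569) + 815)^(1/3) + 3^(2/3)*(16*sqrt(2569) + 815)^(1/3))/24)


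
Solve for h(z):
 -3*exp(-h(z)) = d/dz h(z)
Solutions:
 h(z) = log(C1 - 3*z)


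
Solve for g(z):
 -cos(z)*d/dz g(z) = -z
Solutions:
 g(z) = C1 + Integral(z/cos(z), z)


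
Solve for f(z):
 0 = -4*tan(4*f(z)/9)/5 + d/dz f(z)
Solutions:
 f(z) = -9*asin(C1*exp(16*z/45))/4 + 9*pi/4
 f(z) = 9*asin(C1*exp(16*z/45))/4


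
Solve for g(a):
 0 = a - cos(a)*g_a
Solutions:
 g(a) = C1 + Integral(a/cos(a), a)


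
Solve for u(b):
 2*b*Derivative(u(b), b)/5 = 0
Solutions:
 u(b) = C1


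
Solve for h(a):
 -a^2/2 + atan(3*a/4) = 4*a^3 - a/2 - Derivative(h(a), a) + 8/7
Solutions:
 h(a) = C1 + a^4 + a^3/6 - a^2/4 - a*atan(3*a/4) + 8*a/7 + 2*log(9*a^2 + 16)/3


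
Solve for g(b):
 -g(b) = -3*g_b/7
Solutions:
 g(b) = C1*exp(7*b/3)


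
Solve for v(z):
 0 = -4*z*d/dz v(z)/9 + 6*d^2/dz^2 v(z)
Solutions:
 v(z) = C1 + C2*erfi(sqrt(3)*z/9)


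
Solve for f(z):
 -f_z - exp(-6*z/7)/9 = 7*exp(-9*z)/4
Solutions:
 f(z) = C1 + 7*exp(-9*z)/36 + 7*exp(-6*z/7)/54


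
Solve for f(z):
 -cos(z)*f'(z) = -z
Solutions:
 f(z) = C1 + Integral(z/cos(z), z)


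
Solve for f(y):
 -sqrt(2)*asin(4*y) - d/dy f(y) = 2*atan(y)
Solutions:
 f(y) = C1 - 2*y*atan(y) - sqrt(2)*(y*asin(4*y) + sqrt(1 - 16*y^2)/4) + log(y^2 + 1)


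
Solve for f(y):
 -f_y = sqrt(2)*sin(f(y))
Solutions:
 f(y) = -acos((-C1 - exp(2*sqrt(2)*y))/(C1 - exp(2*sqrt(2)*y))) + 2*pi
 f(y) = acos((-C1 - exp(2*sqrt(2)*y))/(C1 - exp(2*sqrt(2)*y)))


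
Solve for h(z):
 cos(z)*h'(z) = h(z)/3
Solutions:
 h(z) = C1*(sin(z) + 1)^(1/6)/(sin(z) - 1)^(1/6)


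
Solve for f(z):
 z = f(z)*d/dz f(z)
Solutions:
 f(z) = -sqrt(C1 + z^2)
 f(z) = sqrt(C1 + z^2)


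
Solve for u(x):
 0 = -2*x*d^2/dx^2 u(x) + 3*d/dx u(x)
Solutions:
 u(x) = C1 + C2*x^(5/2)


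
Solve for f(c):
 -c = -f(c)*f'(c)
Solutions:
 f(c) = -sqrt(C1 + c^2)
 f(c) = sqrt(C1 + c^2)


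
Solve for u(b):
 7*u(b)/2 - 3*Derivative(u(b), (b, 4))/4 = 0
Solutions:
 u(b) = C1*exp(-14^(1/4)*3^(3/4)*b/3) + C2*exp(14^(1/4)*3^(3/4)*b/3) + C3*sin(14^(1/4)*3^(3/4)*b/3) + C4*cos(14^(1/4)*3^(3/4)*b/3)


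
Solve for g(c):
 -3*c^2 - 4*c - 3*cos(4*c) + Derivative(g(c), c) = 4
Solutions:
 g(c) = C1 + c^3 + 2*c^2 + 4*c + 3*sin(4*c)/4


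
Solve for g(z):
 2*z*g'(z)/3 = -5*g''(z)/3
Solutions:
 g(z) = C1 + C2*erf(sqrt(5)*z/5)


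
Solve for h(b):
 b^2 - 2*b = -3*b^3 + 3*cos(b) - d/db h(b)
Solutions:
 h(b) = C1 - 3*b^4/4 - b^3/3 + b^2 + 3*sin(b)


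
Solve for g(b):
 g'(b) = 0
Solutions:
 g(b) = C1


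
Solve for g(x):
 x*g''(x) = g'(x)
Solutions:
 g(x) = C1 + C2*x^2


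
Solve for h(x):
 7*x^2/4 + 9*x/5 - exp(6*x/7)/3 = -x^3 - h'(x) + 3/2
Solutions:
 h(x) = C1 - x^4/4 - 7*x^3/12 - 9*x^2/10 + 3*x/2 + 7*exp(6*x/7)/18


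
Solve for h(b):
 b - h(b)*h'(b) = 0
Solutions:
 h(b) = -sqrt(C1 + b^2)
 h(b) = sqrt(C1 + b^2)


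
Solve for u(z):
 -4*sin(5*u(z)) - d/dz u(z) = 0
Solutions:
 u(z) = -acos((-C1 - exp(40*z))/(C1 - exp(40*z)))/5 + 2*pi/5
 u(z) = acos((-C1 - exp(40*z))/(C1 - exp(40*z)))/5


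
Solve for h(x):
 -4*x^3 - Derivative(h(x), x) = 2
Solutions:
 h(x) = C1 - x^4 - 2*x


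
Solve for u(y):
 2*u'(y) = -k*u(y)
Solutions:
 u(y) = C1*exp(-k*y/2)


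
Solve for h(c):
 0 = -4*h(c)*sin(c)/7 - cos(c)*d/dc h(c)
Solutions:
 h(c) = C1*cos(c)^(4/7)


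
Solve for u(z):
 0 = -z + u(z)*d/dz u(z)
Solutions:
 u(z) = -sqrt(C1 + z^2)
 u(z) = sqrt(C1 + z^2)


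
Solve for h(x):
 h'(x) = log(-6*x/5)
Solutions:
 h(x) = C1 + x*log(-x) + x*(-log(5) - 1 + log(6))


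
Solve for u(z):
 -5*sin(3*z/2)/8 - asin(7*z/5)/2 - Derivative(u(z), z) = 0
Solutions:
 u(z) = C1 - z*asin(7*z/5)/2 - sqrt(25 - 49*z^2)/14 + 5*cos(3*z/2)/12


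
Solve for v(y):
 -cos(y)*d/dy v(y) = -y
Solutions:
 v(y) = C1 + Integral(y/cos(y), y)


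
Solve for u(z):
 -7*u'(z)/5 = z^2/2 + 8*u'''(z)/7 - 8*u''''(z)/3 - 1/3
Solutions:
 u(z) = C1 + C2*exp(z*(-10^(2/3)*(49*sqrt(22089) + 7283)^(1/3) - 40*10^(1/3)/(49*sqrt(22089) + 7283)^(1/3) + 40)/280)*sin(10^(1/3)*sqrt(3)*z*(-10^(1/3)*(49*sqrt(22089) + 7283)^(1/3) + 40/(49*sqrt(22089) + 7283)^(1/3))/280) + C3*exp(z*(-10^(2/3)*(49*sqrt(22089) + 7283)^(1/3) - 40*10^(1/3)/(49*sqrt(22089) + 7283)^(1/3) + 40)/280)*cos(10^(1/3)*sqrt(3)*z*(-10^(1/3)*(49*sqrt(22089) + 7283)^(1/3) + 40/(49*sqrt(22089) + 7283)^(1/3))/280) + C4*exp(z*(40*10^(1/3)/(49*sqrt(22089) + 7283)^(1/3) + 20 + 10^(2/3)*(49*sqrt(22089) + 7283)^(1/3))/140) - 5*z^3/42 + 845*z/1029


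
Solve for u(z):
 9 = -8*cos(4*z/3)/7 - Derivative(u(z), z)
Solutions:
 u(z) = C1 - 9*z - 6*sin(4*z/3)/7


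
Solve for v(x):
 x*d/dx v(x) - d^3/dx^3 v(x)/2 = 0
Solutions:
 v(x) = C1 + Integral(C2*airyai(2^(1/3)*x) + C3*airybi(2^(1/3)*x), x)


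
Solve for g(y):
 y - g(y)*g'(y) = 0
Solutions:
 g(y) = -sqrt(C1 + y^2)
 g(y) = sqrt(C1 + y^2)


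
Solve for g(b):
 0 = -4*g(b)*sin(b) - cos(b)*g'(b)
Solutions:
 g(b) = C1*cos(b)^4


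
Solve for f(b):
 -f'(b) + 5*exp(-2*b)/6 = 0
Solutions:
 f(b) = C1 - 5*exp(-2*b)/12


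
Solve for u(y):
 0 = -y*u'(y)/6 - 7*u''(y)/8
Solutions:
 u(y) = C1 + C2*erf(sqrt(42)*y/21)


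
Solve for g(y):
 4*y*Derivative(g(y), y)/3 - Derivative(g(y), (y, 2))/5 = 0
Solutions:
 g(y) = C1 + C2*erfi(sqrt(30)*y/3)


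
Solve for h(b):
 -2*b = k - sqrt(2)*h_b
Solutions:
 h(b) = C1 + sqrt(2)*b^2/2 + sqrt(2)*b*k/2


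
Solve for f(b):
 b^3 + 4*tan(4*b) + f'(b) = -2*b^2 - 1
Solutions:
 f(b) = C1 - b^4/4 - 2*b^3/3 - b + log(cos(4*b))


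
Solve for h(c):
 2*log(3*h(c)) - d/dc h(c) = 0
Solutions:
 -Integral(1/(log(_y) + log(3)), (_y, h(c)))/2 = C1 - c


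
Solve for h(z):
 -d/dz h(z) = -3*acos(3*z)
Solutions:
 h(z) = C1 + 3*z*acos(3*z) - sqrt(1 - 9*z^2)


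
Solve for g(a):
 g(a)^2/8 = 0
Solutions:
 g(a) = 0


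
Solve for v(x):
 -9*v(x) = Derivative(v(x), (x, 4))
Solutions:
 v(x) = (C1*sin(sqrt(6)*x/2) + C2*cos(sqrt(6)*x/2))*exp(-sqrt(6)*x/2) + (C3*sin(sqrt(6)*x/2) + C4*cos(sqrt(6)*x/2))*exp(sqrt(6)*x/2)


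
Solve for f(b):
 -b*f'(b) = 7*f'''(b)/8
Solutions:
 f(b) = C1 + Integral(C2*airyai(-2*7^(2/3)*b/7) + C3*airybi(-2*7^(2/3)*b/7), b)
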